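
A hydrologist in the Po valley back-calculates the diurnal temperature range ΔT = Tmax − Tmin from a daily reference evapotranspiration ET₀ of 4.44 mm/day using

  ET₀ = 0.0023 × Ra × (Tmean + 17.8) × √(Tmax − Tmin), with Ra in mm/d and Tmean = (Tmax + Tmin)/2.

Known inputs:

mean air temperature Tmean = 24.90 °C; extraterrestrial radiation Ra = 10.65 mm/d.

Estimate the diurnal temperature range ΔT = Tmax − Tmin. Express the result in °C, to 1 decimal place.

√ΔT = ET₀ / [0.0023 × Ra × (Tmean+17.8)] = 4.44 / (0.0023 × 10.65 × 42.70) = 4.2450
ΔT = 4.2450² = 18.020 °C

18.0 °C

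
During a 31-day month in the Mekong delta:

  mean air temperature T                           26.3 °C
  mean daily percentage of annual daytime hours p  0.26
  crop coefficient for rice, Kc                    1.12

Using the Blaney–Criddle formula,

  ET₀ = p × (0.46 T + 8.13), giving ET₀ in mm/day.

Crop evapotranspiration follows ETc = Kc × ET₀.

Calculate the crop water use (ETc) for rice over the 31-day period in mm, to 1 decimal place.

ET₀ = 0.26 × (0.46 × 26.3 + 8.13) = 0.26 × 20.228 = 5.2593 mm/d
ETc = Kc × ET₀ = 1.12 × 5.2593 = 5.8904 mm/d
Over 31 days: 5.8904 × 31 = 182.602 mm

182.6 mm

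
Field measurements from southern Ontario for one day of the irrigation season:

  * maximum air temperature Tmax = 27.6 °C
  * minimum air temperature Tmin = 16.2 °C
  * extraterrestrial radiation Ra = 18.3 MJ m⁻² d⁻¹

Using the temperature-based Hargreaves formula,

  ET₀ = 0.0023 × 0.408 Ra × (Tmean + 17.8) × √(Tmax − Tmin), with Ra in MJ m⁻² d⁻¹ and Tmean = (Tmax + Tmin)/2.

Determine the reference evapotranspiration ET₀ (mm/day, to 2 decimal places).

Tmean = (27.6 + 16.2)/2 = 21.90 °C
0.408 Ra = 0.408 × 18.3 = 7.4664 mm/d equivalent
ET₀ = 0.0023 × 7.4664 × (21.90 + 17.8) × √11.4 = 0.0023 × 7.4664 × 39.70 × 3.3764 = 2.3019 mm/d

2.30 mm/day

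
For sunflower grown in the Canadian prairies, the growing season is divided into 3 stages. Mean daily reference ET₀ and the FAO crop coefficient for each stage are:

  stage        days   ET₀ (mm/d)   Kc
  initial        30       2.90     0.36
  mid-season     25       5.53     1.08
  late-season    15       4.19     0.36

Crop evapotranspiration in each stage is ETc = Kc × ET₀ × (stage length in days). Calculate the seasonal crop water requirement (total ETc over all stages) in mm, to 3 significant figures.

initial: 0.36 × 2.90 × 30 = 31.32 mm
mid-season: 1.08 × 5.53 × 25 = 149.31 mm
late-season: 0.36 × 4.19 × 15 = 22.63 mm
Seasonal total = 203.26 mm

203 mm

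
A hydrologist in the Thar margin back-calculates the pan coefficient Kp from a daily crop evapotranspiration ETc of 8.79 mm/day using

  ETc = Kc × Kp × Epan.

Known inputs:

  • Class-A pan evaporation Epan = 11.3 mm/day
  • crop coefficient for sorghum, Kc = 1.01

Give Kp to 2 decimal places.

ETc = Kc × Kp × Epan  ⇒  Kp = ETc / (Kc × Epan)
Kp = 8.79 / (1.01 × 11.3) = 8.79 / 11.413 = 0.7702

0.77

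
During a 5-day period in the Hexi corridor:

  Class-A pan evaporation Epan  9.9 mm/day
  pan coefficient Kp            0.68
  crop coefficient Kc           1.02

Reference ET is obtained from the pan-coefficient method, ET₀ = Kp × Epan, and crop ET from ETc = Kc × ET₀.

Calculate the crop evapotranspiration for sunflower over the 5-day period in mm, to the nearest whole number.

34 mm

ET₀ = 0.68 × 9.9 = 6.7320 mm/d
ETc = Kc × ET₀ = 1.02 × 6.7320 = 6.8666 mm/d
Over 5 days: 6.8666 × 5 = 34.333 mm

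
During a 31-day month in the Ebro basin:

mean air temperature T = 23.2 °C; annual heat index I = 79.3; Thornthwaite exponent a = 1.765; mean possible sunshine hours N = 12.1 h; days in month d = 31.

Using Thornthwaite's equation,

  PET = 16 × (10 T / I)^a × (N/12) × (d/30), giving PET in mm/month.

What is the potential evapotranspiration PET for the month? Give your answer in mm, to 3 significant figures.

111 mm

10T/I = 10 × 23.2 / 79.3 = 2.9256
(10T/I)^a = 2.9256^1.765 = 6.6507
Uncorrected PET = 16 × 6.6507 = 106.411 mm
Correction = (N/12)(d/30) = (12.1/12)(31/30) = 1.0419
PET = 106.411 × 1.0419 = 110.870 mm/month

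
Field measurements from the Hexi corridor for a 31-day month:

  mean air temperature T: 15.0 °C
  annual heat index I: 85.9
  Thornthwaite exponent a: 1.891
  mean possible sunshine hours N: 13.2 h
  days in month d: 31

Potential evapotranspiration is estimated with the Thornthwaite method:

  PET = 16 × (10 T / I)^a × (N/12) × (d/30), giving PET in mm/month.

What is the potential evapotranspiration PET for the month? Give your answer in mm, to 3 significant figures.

52.2 mm

10T/I = 10 × 15.0 / 85.9 = 1.7462
(10T/I)^a = 1.7462^1.891 = 2.8695
Uncorrected PET = 16 × 2.8695 = 45.912 mm
Correction = (N/12)(d/30) = (13.2/12)(31/30) = 1.1367
PET = 45.912 × 1.1367 = 52.188 mm/month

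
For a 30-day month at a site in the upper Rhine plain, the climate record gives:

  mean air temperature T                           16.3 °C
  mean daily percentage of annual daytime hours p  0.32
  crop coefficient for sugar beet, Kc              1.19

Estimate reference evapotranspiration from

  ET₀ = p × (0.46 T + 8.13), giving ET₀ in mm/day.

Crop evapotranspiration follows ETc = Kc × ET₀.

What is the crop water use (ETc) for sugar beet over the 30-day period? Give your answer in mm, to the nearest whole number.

179 mm

ET₀ = 0.32 × (0.46 × 16.3 + 8.13) = 0.32 × 15.628 = 5.0010 mm/d
ETc = Kc × ET₀ = 1.19 × 5.0010 = 5.9512 mm/d
Over 30 days: 5.9512 × 30 = 178.536 mm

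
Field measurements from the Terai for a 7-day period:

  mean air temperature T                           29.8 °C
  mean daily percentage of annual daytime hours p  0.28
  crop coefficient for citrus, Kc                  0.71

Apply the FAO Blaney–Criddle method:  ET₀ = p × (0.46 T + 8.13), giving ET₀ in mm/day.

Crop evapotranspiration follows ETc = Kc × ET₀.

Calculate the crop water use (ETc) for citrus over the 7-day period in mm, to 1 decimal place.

30.4 mm

ET₀ = 0.28 × (0.46 × 29.8 + 8.13) = 0.28 × 21.838 = 6.1146 mm/d
ETc = Kc × ET₀ = 0.71 × 6.1146 = 4.3414 mm/d
Over 7 days: 4.3414 × 7 = 30.390 mm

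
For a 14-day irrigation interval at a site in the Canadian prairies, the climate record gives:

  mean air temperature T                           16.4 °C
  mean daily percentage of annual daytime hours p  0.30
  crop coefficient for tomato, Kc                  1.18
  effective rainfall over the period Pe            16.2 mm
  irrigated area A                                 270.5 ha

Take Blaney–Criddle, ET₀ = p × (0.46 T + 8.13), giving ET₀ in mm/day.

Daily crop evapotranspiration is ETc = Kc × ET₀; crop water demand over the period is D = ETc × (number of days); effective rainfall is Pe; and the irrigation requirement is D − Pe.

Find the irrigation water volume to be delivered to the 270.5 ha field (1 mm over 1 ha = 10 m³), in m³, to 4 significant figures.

ET₀ = 0.30 × (0.46 × 16.4 + 8.13) = 0.30 × 15.674 = 4.7022 mm/d
ETc = Kc × ET₀ = 1.18 × 4.7022 = 5.5486 mm/d
Crop demand D = ETc × 14 d = 5.5486 × 14 = 77.680 mm
D − Pe = 77.680 − 16.2 = 61.480 mm
Volume = 61.480 mm × 270.5 ha × 10 = 166303.4 m³

166300 m³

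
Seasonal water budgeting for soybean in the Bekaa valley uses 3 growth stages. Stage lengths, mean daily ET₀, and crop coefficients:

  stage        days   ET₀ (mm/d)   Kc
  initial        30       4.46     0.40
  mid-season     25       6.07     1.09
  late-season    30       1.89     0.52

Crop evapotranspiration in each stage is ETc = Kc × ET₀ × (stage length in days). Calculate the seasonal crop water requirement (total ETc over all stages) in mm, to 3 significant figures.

248 mm

initial: 0.40 × 4.46 × 30 = 53.52 mm
mid-season: 1.09 × 6.07 × 25 = 165.41 mm
late-season: 0.52 × 1.89 × 30 = 29.48 mm
Seasonal total = 248.41 mm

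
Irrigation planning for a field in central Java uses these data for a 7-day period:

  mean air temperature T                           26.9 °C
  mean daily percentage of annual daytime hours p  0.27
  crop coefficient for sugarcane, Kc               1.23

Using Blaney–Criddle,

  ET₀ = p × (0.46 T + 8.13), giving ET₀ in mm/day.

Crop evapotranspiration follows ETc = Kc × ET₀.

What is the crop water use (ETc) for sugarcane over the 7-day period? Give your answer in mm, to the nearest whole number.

48 mm

ET₀ = 0.27 × (0.46 × 26.9 + 8.13) = 0.27 × 20.504 = 5.5361 mm/d
ETc = Kc × ET₀ = 1.23 × 5.5361 = 6.8094 mm/d
Over 7 days: 6.8094 × 7 = 47.666 mm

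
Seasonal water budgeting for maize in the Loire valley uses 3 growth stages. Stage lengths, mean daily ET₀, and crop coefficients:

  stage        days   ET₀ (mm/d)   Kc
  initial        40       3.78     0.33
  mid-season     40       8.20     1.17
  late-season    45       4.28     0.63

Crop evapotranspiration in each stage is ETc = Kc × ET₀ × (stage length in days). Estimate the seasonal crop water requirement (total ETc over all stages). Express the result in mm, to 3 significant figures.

555 mm

initial: 0.33 × 3.78 × 40 = 49.90 mm
mid-season: 1.17 × 8.20 × 40 = 383.76 mm
late-season: 0.63 × 4.28 × 45 = 121.34 mm
Seasonal total = 555.00 mm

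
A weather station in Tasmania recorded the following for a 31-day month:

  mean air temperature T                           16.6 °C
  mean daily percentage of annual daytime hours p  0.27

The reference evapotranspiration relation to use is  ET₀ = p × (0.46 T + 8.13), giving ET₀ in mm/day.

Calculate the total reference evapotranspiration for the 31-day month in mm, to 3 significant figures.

132 mm

ET₀ = 0.27 × (0.46 × 16.6 + 8.13) = 0.27 × 15.766 = 4.2568 mm/d
Monthly total = 4.2568 × 31 = 131.961 mm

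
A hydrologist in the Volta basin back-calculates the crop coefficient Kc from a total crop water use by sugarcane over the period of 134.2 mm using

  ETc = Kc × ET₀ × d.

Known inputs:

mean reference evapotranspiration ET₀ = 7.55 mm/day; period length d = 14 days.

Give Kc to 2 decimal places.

ETc = Kc × ET₀ × d  ⇒  Kc = ETc / (ET₀ × d)
Kc = 134.2 / (7.55 × 14) = 134.2 / 105.70 = 1.2696

1.27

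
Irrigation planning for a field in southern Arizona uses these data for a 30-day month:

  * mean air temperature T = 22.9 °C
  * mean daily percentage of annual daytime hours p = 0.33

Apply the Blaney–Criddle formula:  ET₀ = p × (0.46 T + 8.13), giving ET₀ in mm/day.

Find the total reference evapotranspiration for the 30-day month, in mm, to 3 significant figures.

185 mm

ET₀ = 0.33 × (0.46 × 22.9 + 8.13) = 0.33 × 18.664 = 6.1591 mm/d
Monthly total = 6.1591 × 30 = 184.773 mm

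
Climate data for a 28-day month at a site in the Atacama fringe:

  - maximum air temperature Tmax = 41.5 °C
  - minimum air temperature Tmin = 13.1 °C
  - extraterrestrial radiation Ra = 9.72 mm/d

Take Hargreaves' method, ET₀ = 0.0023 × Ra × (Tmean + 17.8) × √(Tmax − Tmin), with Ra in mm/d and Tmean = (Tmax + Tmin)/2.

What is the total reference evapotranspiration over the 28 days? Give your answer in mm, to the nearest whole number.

Tmean = (41.5 + 13.1)/2 = 27.30 °C
ET₀ = 0.0023 × 9.72 × (27.30 + 17.8) × √28.4 = 0.0023 × 9.72 × 45.10 × 5.3292 = 5.3732 mm/d
Over 28 days: 5.3732 × 28 = 150.450 mm

150 mm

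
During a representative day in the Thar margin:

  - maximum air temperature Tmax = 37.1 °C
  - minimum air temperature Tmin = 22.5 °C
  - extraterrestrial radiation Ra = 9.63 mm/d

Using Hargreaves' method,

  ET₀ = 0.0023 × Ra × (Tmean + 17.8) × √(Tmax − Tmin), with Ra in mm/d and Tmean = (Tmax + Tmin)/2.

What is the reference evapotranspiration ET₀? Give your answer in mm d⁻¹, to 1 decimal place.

Tmean = (37.1 + 22.5)/2 = 29.80 °C
ET₀ = 0.0023 × 9.63 × (29.80 + 17.8) × √14.6 = 0.0023 × 9.63 × 47.60 × 3.8210 = 4.0285 mm/d

4.0 mm d⁻¹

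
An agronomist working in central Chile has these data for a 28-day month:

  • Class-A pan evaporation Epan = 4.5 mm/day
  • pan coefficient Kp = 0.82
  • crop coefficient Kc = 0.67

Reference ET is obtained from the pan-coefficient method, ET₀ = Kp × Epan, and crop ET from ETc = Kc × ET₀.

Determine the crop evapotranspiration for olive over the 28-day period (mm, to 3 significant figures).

ET₀ = 0.82 × 4.5 = 3.6900 mm/d
ETc = Kc × ET₀ = 0.67 × 3.6900 = 2.4723 mm/d
Over 28 days: 2.4723 × 28 = 69.224 mm

69.2 mm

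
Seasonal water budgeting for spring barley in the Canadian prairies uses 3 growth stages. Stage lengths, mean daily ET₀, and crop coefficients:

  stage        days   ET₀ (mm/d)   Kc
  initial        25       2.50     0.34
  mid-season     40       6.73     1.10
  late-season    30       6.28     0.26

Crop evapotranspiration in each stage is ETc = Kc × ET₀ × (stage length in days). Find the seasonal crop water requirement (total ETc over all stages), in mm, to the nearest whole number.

366 mm

initial: 0.34 × 2.50 × 25 = 21.25 mm
mid-season: 1.10 × 6.73 × 40 = 296.12 mm
late-season: 0.26 × 6.28 × 30 = 48.98 mm
Seasonal total = 366.35 mm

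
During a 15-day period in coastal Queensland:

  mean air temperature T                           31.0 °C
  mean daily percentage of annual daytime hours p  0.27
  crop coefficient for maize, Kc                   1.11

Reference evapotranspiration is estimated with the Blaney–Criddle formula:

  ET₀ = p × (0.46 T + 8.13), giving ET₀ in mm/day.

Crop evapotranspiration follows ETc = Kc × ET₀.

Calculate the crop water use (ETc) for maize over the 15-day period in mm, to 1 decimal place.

100.7 mm

ET₀ = 0.27 × (0.46 × 31.0 + 8.13) = 0.27 × 22.390 = 6.0453 mm/d
ETc = Kc × ET₀ = 1.11 × 6.0453 = 6.7103 mm/d
Over 15 days: 6.7103 × 15 = 100.655 mm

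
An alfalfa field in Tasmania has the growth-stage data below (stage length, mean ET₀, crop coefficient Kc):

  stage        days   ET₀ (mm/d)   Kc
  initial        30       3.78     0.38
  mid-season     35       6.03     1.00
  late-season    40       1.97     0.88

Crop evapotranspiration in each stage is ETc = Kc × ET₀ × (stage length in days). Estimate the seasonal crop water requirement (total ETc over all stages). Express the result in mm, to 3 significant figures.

323 mm

initial: 0.38 × 3.78 × 30 = 43.09 mm
mid-season: 1.00 × 6.03 × 35 = 211.05 mm
late-season: 0.88 × 1.97 × 40 = 69.34 mm
Seasonal total = 323.48 mm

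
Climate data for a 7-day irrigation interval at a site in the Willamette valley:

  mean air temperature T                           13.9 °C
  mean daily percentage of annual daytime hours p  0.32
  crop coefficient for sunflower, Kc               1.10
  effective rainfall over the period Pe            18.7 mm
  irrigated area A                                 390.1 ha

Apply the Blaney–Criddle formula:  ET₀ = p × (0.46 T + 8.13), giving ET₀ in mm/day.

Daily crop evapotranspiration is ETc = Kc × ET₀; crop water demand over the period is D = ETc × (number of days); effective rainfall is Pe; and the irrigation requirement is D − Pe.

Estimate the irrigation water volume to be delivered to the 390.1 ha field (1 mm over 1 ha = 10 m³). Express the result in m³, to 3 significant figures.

66700 m³

ET₀ = 0.32 × (0.46 × 13.9 + 8.13) = 0.32 × 14.524 = 4.6477 mm/d
ETc = Kc × ET₀ = 1.10 × 4.6477 = 5.1125 mm/d
Crop demand D = ETc × 7 d = 5.1125 × 7 = 35.788 mm
D − Pe = 35.788 − 18.7 = 17.088 mm
Volume = 17.088 mm × 390.1 ha × 10 = 66660.3 m³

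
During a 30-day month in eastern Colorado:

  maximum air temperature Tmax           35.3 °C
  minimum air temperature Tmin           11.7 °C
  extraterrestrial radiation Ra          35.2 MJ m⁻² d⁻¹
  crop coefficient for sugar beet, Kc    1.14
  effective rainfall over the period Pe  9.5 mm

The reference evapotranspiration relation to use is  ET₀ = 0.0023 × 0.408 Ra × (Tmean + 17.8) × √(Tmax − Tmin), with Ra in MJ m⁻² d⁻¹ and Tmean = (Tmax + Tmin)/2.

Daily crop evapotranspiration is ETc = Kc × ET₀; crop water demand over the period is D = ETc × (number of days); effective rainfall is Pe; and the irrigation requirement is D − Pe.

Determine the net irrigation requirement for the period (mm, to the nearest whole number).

Tmean = (35.3 + 11.7)/2 = 23.50 °C
0.408 Ra = 0.408 × 35.2 = 14.3616 mm/d equivalent
ET₀ = 0.0023 × 14.3616 × (23.50 + 17.8) × √23.6 = 0.0023 × 14.3616 × 41.30 × 4.8580 = 6.6273 mm/d
ETc = Kc × ET₀ = 1.14 × 6.6273 = 7.5551 mm/d
Crop demand D = ETc × 30 d = 7.5551 × 30 = 226.653 mm
D − Pe = 226.653 − 9.5 = 217.153 mm

217 mm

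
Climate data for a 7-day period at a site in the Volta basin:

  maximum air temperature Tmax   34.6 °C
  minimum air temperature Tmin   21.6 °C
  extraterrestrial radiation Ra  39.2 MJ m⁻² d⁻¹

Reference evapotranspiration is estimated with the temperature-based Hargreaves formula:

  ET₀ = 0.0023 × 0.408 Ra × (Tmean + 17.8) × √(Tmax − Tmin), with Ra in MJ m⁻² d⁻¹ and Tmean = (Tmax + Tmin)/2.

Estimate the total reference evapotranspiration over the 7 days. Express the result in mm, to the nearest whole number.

Tmean = (34.6 + 21.6)/2 = 28.10 °C
0.408 Ra = 0.408 × 39.2 = 15.9936 mm/d equivalent
ET₀ = 0.0023 × 15.9936 × (28.10 + 17.8) × √13.0 = 0.0023 × 15.9936 × 45.90 × 3.6056 = 6.0879 mm/d
Over 7 days: 6.0879 × 7 = 42.615 mm

43 mm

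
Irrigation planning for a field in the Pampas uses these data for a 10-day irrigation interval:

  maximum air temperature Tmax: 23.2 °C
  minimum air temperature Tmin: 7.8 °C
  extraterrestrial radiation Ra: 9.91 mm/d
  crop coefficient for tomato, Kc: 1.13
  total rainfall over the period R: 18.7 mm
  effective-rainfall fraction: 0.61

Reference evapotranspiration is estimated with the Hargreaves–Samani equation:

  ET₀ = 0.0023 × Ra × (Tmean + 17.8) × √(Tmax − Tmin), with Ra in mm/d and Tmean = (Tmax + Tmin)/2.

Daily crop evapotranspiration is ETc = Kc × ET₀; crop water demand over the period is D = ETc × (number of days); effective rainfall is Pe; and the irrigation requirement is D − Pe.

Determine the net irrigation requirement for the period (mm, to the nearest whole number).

22 mm

Tmean = (23.2 + 7.8)/2 = 15.50 °C
ET₀ = 0.0023 × 9.91 × (15.50 + 17.8) × √15.4 = 0.0023 × 9.91 × 33.30 × 3.9243 = 2.9786 mm/d
ETc = Kc × ET₀ = 1.13 × 2.9786 = 3.3658 mm/d
Crop demand D = ETc × 10 d = 3.3658 × 10 = 33.658 mm
Pe = 0.61 × 18.7 = 11.407 mm
D − Pe = 33.658 − 11.407 = 22.251 mm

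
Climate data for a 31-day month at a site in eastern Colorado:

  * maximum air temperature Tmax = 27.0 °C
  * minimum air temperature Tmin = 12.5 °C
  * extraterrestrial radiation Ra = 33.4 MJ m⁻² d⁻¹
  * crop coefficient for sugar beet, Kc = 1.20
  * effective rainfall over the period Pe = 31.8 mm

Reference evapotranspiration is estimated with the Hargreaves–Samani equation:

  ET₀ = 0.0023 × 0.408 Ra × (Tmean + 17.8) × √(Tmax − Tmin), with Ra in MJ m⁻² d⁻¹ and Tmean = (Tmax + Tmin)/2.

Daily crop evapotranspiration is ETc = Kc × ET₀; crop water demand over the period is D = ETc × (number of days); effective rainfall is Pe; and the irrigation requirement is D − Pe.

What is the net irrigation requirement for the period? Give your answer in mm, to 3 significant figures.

135 mm

Tmean = (27.0 + 12.5)/2 = 19.75 °C
0.408 Ra = 0.408 × 33.4 = 13.6272 mm/d equivalent
ET₀ = 0.0023 × 13.6272 × (19.75 + 17.8) × √14.5 = 0.0023 × 13.6272 × 37.55 × 3.8079 = 4.4816 mm/d
ETc = Kc × ET₀ = 1.20 × 4.4816 = 5.3779 mm/d
Crop demand D = ETc × 31 d = 5.3779 × 31 = 166.715 mm
D − Pe = 166.715 − 31.8 = 134.915 mm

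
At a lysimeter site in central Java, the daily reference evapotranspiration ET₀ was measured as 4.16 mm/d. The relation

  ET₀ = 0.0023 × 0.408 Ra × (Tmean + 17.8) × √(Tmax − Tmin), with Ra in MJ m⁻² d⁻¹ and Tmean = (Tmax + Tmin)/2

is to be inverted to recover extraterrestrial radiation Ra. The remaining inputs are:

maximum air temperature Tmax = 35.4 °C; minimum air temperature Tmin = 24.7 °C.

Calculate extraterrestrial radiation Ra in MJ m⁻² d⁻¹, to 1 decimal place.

28.3 MJ m⁻² d⁻¹

Tmean = (35.4+24.7)/2 = 30.05 °C; ΔT = 10.7
Ra = ET₀ / [0.0023 × 0.408 × (Tmean+17.8) × √ΔT]
   = 4.16 / (0.0023 × 0.408 × 47.85 × 3.2711) = 28.322 MJ m⁻² d⁻¹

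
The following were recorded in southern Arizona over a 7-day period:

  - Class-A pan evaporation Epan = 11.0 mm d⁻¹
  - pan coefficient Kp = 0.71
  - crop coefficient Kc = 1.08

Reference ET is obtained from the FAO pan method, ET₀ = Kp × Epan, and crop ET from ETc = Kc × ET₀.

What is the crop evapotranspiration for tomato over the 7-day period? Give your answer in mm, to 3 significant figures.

59.0 mm

ET₀ = 0.71 × 11.0 = 7.8100 mm/d
ETc = Kc × ET₀ = 1.08 × 7.8100 = 8.4348 mm/d
Over 7 days: 8.4348 × 7 = 59.044 mm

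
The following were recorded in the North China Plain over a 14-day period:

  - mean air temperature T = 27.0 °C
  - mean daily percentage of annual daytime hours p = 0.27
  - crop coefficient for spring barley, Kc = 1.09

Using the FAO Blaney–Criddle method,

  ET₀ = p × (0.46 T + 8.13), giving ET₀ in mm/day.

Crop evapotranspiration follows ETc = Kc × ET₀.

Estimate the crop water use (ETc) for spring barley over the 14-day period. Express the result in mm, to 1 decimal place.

84.7 mm

ET₀ = 0.27 × (0.46 × 27.0 + 8.13) = 0.27 × 20.550 = 5.5485 mm/d
ETc = Kc × ET₀ = 1.09 × 5.5485 = 6.0479 mm/d
Over 14 days: 6.0479 × 14 = 84.671 mm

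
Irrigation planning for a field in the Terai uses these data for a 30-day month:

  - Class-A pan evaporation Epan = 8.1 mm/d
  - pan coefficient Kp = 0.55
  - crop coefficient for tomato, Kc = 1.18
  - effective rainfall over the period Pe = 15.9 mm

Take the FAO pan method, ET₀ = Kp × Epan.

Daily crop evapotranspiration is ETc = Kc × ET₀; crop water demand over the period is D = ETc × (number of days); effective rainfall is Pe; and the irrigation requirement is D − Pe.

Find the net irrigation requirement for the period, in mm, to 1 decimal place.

141.8 mm

ET₀ = 0.55 × 8.1 = 4.4550 mm/d
ETc = Kc × ET₀ = 1.18 × 4.4550 = 5.2569 mm/d
Crop demand D = ETc × 30 d = 5.2569 × 30 = 157.707 mm
D − Pe = 157.707 − 15.9 = 141.807 mm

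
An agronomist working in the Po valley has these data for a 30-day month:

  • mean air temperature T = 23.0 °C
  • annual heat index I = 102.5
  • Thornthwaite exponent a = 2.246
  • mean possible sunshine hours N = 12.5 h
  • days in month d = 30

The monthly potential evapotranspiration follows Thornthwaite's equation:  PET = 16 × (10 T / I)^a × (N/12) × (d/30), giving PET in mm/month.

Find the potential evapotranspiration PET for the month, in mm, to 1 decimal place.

10T/I = 10 × 23.0 / 102.5 = 2.2439
(10T/I)^a = 2.2439^2.246 = 6.1426
Uncorrected PET = 16 × 6.1426 = 98.282 mm
Correction = (N/12)(d/30) = (12.5/12)(30/30) = 1.0417
PET = 98.282 × 1.0417 = 102.380 mm/month

102.4 mm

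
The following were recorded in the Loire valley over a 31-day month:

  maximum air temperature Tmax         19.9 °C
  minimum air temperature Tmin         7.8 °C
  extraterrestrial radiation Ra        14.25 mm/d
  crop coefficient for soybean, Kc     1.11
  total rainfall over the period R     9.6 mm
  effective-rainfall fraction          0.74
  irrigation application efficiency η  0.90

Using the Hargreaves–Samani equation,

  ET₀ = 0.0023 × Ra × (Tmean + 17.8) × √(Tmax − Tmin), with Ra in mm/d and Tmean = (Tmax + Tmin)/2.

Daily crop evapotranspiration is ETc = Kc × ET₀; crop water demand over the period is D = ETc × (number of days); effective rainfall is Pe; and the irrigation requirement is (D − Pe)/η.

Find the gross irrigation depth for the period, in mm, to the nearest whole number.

Tmean = (19.9 + 7.8)/2 = 13.85 °C
ET₀ = 0.0023 × 14.25 × (13.85 + 17.8) × √12.1 = 0.0023 × 14.25 × 31.65 × 3.4785 = 3.6083 mm/d
ETc = Kc × ET₀ = 1.11 × 3.6083 = 4.0052 mm/d
Crop demand D = ETc × 31 d = 4.0052 × 31 = 124.161 mm
Pe = 0.74 × 9.6 = 7.104 mm
D − Pe = 124.161 − 7.104 = 117.057 mm
Gross irrigation = 117.057 / 0.90 = 130.063 mm

130 mm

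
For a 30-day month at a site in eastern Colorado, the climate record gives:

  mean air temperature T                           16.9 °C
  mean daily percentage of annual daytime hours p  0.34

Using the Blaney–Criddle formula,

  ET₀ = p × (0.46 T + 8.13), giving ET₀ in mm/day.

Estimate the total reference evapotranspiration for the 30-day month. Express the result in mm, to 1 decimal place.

162.2 mm

ET₀ = 0.34 × (0.46 × 16.9 + 8.13) = 0.34 × 15.904 = 5.4074 mm/d
Monthly total = 5.4074 × 30 = 162.222 mm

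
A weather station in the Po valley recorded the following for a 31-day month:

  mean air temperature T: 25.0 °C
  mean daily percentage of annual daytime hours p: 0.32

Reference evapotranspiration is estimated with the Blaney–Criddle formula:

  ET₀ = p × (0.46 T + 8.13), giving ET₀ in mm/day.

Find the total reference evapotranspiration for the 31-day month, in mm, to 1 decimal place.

194.7 mm

ET₀ = 0.32 × (0.46 × 25.0 + 8.13) = 0.32 × 19.630 = 6.2816 mm/d
Monthly total = 6.2816 × 31 = 194.730 mm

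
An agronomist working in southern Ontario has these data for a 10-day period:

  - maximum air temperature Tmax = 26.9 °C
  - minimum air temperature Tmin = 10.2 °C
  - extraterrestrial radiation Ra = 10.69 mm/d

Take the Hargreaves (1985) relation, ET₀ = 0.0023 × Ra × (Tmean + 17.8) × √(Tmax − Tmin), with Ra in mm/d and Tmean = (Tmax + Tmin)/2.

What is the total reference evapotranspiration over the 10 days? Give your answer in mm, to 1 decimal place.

36.5 mm

Tmean = (26.9 + 10.2)/2 = 18.55 °C
ET₀ = 0.0023 × 10.69 × (18.55 + 17.8) × √16.7 = 0.0023 × 10.69 × 36.35 × 4.0866 = 3.6523 mm/d
Over 10 days: 3.6523 × 10 = 36.523 mm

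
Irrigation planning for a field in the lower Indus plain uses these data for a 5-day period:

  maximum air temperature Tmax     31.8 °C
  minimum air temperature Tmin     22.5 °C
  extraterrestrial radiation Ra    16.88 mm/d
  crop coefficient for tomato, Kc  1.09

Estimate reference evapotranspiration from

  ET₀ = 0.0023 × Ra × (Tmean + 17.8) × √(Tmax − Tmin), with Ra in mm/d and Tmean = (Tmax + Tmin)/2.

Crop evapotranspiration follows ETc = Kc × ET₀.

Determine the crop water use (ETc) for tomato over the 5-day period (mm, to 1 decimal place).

29.0 mm

Tmean = (31.8 + 22.5)/2 = 27.15 °C
ET₀ = 0.0023 × 16.88 × (27.15 + 17.8) × √9.3 = 0.0023 × 16.88 × 44.95 × 3.0496 = 5.3220 mm/d
ETc = Kc × ET₀ = 1.09 × 5.3220 = 5.8010 mm/d
Over 5 days: 5.8010 × 5 = 29.005 mm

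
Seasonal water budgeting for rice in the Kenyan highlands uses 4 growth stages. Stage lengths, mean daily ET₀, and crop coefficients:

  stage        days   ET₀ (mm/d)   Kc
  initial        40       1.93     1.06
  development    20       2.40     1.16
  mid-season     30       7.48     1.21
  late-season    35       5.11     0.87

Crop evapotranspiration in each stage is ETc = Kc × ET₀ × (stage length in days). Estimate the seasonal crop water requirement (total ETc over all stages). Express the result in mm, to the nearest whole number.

565 mm

initial: 1.06 × 1.93 × 40 = 81.83 mm
development: 1.16 × 2.40 × 20 = 55.68 mm
mid-season: 1.21 × 7.48 × 30 = 271.52 mm
late-season: 0.87 × 5.11 × 35 = 155.60 mm
Seasonal total = 564.63 mm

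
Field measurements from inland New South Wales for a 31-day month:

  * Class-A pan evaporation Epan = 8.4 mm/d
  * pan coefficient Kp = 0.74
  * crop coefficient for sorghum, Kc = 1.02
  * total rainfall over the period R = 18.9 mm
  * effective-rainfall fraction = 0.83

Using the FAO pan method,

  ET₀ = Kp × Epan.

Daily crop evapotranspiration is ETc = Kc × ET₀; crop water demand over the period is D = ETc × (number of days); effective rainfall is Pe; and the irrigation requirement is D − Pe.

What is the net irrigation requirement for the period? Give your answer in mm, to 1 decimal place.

ET₀ = 0.74 × 8.4 = 6.2160 mm/d
ETc = Kc × ET₀ = 1.02 × 6.2160 = 6.3403 mm/d
Crop demand D = ETc × 31 d = 6.3403 × 31 = 196.549 mm
Pe = 0.83 × 18.9 = 15.687 mm
D − Pe = 196.549 − 15.687 = 180.862 mm

180.9 mm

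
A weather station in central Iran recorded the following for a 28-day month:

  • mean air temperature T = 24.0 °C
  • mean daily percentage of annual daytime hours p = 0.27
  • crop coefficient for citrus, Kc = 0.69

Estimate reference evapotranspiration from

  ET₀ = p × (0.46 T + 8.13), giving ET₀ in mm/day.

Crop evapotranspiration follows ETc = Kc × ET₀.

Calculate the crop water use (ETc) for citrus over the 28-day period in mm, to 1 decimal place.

ET₀ = 0.27 × (0.46 × 24.0 + 8.13) = 0.27 × 19.170 = 5.1759 mm/d
ETc = Kc × ET₀ = 0.69 × 5.1759 = 3.5714 mm/d
Over 28 days: 3.5714 × 28 = 99.999 mm

100.0 mm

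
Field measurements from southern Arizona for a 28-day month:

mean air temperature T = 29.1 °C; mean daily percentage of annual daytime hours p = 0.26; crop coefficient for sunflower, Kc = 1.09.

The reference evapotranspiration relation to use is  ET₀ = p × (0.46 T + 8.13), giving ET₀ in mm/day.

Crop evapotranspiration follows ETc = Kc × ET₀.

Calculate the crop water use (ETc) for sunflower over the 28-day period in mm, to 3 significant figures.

ET₀ = 0.26 × (0.46 × 29.1 + 8.13) = 0.26 × 21.516 = 5.5942 mm/d
ETc = Kc × ET₀ = 1.09 × 5.5942 = 6.0977 mm/d
Over 28 days: 6.0977 × 28 = 170.736 mm

171 mm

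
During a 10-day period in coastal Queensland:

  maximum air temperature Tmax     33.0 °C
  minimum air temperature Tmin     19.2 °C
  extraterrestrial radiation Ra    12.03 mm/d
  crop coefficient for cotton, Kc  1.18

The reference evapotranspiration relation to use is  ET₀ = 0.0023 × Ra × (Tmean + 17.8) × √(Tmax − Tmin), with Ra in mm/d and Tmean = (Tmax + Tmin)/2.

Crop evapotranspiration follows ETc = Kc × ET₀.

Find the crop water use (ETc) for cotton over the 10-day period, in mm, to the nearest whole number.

Tmean = (33.0 + 19.2)/2 = 26.10 °C
ET₀ = 0.0023 × 12.03 × (26.10 + 17.8) × √13.8 = 0.0023 × 12.03 × 43.90 × 3.7148 = 4.5123 mm/d
ETc = Kc × ET₀ = 1.18 × 4.5123 = 5.3245 mm/d
Over 10 days: 5.3245 × 10 = 53.245 mm

53 mm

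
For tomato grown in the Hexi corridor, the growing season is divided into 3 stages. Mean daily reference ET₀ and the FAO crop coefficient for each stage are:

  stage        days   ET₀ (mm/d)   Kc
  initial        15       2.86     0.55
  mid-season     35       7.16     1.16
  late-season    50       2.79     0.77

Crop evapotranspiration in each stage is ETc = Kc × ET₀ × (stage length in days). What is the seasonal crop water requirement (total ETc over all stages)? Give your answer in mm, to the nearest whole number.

initial: 0.55 × 2.86 × 15 = 23.60 mm
mid-season: 1.16 × 7.16 × 35 = 290.70 mm
late-season: 0.77 × 2.79 × 50 = 107.42 mm
Seasonal total = 421.72 mm

422 mm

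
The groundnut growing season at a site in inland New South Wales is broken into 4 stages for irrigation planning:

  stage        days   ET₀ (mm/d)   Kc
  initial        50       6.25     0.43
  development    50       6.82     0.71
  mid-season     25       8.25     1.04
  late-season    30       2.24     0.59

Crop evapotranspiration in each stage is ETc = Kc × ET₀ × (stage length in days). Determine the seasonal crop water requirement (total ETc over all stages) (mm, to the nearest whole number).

initial: 0.43 × 6.25 × 50 = 134.38 mm
development: 0.71 × 6.82 × 50 = 242.11 mm
mid-season: 1.04 × 8.25 × 25 = 214.50 mm
late-season: 0.59 × 2.24 × 30 = 39.65 mm
Seasonal total = 630.64 mm

631 mm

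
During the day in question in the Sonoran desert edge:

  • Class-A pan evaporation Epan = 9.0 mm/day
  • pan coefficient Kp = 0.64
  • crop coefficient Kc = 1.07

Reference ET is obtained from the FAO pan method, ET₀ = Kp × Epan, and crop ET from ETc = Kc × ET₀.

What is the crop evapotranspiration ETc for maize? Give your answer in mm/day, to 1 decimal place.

6.2 mm/day

ET₀ = 0.64 × 9.0 = 5.7600 mm/d
ETc = Kc × ET₀ = 1.07 × 5.7600 = 6.1632 mm/d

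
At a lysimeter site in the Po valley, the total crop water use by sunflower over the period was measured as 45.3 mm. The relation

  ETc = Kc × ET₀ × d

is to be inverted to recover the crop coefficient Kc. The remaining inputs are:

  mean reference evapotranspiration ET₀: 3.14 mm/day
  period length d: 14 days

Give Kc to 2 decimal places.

1.03

ETc = Kc × ET₀ × d  ⇒  Kc = ETc / (ET₀ × d)
Kc = 45.3 / (3.14 × 14) = 45.3 / 43.96 = 1.0305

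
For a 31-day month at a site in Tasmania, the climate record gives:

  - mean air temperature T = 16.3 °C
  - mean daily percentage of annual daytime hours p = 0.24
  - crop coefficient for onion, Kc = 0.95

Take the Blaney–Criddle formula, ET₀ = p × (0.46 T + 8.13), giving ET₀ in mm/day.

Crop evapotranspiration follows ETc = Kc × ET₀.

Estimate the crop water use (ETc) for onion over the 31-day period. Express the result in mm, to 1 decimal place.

ET₀ = 0.24 × (0.46 × 16.3 + 8.13) = 0.24 × 15.628 = 3.7507 mm/d
ETc = Kc × ET₀ = 0.95 × 3.7507 = 3.5632 mm/d
Over 31 days: 3.5632 × 31 = 110.459 mm

110.5 mm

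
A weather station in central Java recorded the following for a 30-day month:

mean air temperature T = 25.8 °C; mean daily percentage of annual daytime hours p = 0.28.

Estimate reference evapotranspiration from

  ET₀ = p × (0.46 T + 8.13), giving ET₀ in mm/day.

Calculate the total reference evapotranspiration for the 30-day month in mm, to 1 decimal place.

168.0 mm

ET₀ = 0.28 × (0.46 × 25.8 + 8.13) = 0.28 × 19.998 = 5.5994 mm/d
Monthly total = 5.5994 × 30 = 167.982 mm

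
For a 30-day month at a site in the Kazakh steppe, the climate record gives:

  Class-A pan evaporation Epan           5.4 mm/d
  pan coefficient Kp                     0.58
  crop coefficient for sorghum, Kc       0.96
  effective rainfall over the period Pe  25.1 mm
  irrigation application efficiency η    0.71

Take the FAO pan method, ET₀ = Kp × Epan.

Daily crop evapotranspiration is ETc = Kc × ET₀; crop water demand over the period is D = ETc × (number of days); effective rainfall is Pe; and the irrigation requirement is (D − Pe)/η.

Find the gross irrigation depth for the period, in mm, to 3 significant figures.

ET₀ = 0.58 × 5.4 = 3.1320 mm/d
ETc = Kc × ET₀ = 0.96 × 3.1320 = 3.0067 mm/d
Crop demand D = ETc × 30 d = 3.0067 × 30 = 90.201 mm
D − Pe = 90.201 − 25.1 = 65.101 mm
Gross irrigation = 65.101 / 0.71 = 91.692 mm

91.7 mm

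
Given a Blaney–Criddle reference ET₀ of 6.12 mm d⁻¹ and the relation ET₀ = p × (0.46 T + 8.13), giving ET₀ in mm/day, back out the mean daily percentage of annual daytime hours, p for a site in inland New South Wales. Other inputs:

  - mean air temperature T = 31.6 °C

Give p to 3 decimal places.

p = ET₀ / (0.46 T + 8.13) = 6.12 / (0.46 × 31.6 + 8.13) = 6.12 / 22.666 = 0.2700

0.270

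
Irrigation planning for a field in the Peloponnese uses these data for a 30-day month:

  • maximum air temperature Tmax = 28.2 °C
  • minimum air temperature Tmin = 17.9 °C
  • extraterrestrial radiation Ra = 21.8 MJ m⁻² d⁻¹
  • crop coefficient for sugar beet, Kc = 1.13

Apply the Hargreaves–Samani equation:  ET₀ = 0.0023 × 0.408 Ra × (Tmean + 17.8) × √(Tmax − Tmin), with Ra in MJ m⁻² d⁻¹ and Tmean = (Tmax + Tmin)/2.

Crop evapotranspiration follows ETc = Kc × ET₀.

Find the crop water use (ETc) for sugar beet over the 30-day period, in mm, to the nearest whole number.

91 mm

Tmean = (28.2 + 17.9)/2 = 23.05 °C
0.408 Ra = 0.408 × 21.8 = 8.8944 mm/d equivalent
ET₀ = 0.0023 × 8.8944 × (23.05 + 17.8) × √10.3 = 0.0023 × 8.8944 × 40.85 × 3.2094 = 2.6820 mm/d
ETc = Kc × ET₀ = 1.13 × 2.6820 = 3.0307 mm/d
Over 30 days: 3.0307 × 30 = 90.921 mm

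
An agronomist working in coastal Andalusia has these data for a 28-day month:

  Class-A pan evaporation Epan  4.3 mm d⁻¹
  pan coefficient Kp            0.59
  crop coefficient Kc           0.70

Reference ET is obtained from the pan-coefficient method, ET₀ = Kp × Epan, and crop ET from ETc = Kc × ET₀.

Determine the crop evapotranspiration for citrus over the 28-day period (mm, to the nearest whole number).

50 mm

ET₀ = 0.59 × 4.3 = 2.5370 mm/d
ETc = Kc × ET₀ = 0.70 × 2.5370 = 1.7759 mm/d
Over 28 days: 1.7759 × 28 = 49.725 mm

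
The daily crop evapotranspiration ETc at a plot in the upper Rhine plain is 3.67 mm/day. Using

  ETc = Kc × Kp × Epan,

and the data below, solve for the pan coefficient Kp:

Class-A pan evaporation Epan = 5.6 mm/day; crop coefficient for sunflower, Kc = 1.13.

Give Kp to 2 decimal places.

0.58

ETc = Kc × Kp × Epan  ⇒  Kp = ETc / (Kc × Epan)
Kp = 3.67 / (1.13 × 5.6) = 3.67 / 6.328 = 0.5800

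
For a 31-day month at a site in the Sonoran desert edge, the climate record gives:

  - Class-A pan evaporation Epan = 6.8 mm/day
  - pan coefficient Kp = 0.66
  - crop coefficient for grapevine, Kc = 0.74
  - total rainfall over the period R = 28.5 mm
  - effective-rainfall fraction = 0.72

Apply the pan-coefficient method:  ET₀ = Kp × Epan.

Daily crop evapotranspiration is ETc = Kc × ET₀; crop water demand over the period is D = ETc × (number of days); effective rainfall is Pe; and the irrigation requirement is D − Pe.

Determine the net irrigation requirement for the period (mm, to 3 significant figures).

82.4 mm

ET₀ = 0.66 × 6.8 = 4.4880 mm/d
ETc = Kc × ET₀ = 0.74 × 4.4880 = 3.3211 mm/d
Crop demand D = ETc × 31 d = 3.3211 × 31 = 102.954 mm
Pe = 0.72 × 28.5 = 20.520 mm
D − Pe = 102.954 − 20.520 = 82.434 mm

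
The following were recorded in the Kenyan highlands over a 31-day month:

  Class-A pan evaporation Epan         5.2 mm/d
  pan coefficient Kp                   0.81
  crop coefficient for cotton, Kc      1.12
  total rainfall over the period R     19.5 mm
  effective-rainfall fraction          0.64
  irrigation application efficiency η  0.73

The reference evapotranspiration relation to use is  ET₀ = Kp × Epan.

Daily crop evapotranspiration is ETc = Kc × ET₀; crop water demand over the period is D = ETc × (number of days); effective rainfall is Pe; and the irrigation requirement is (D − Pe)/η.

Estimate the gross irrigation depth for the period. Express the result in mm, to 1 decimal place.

ET₀ = 0.81 × 5.2 = 4.2120 mm/d
ETc = Kc × ET₀ = 1.12 × 4.2120 = 4.7174 mm/d
Crop demand D = ETc × 31 d = 4.7174 × 31 = 146.239 mm
Pe = 0.64 × 19.5 = 12.480 mm
D − Pe = 146.239 − 12.480 = 133.759 mm
Gross irrigation = 133.759 / 0.73 = 183.232 mm

183.2 mm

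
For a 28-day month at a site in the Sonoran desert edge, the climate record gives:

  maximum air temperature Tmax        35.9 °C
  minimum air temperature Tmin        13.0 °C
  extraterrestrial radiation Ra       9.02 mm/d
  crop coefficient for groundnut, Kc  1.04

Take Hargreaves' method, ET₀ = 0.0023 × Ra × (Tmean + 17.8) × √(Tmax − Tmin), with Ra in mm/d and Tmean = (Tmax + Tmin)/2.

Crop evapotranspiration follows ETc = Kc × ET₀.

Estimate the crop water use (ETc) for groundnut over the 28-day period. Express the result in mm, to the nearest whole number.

Tmean = (35.9 + 13.0)/2 = 24.45 °C
ET₀ = 0.0023 × 9.02 × (24.45 + 17.8) × √22.9 = 0.0023 × 9.02 × 42.25 × 4.7854 = 4.1945 mm/d
ETc = Kc × ET₀ = 1.04 × 4.1945 = 4.3623 mm/d
Over 28 days: 4.3623 × 28 = 122.144 mm

122 mm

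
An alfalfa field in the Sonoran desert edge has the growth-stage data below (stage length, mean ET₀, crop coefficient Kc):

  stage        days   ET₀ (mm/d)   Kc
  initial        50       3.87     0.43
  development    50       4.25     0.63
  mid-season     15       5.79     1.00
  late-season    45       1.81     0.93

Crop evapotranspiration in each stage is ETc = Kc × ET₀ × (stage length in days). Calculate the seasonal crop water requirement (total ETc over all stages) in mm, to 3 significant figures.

380 mm

initial: 0.43 × 3.87 × 50 = 83.21 mm
development: 0.63 × 4.25 × 50 = 133.88 mm
mid-season: 1.00 × 5.79 × 15 = 86.85 mm
late-season: 0.93 × 1.81 × 45 = 75.75 mm
Seasonal total = 379.69 mm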